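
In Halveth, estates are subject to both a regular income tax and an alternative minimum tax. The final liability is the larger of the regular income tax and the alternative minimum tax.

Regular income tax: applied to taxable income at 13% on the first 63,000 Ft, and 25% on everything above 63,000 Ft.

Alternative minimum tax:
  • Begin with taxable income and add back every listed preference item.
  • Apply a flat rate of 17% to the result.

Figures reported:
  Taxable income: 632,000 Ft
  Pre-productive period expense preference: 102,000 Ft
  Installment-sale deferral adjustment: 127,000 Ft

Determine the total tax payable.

Alternative minimum tax:
  Adjusted income: 632,000 Ft + 102,000 Ft + 127,000 Ft = 861,000 Ft
  861,000 Ft × 17% = 146,370 Ft

Regular income tax:
  63,000 Ft × 13% = 8,190 Ft
  569,000 Ft × 25% = 142,250 Ft
  → 150,440 Ft

150,440 Ft > 146,370 Ft, so the regular income tax governs.

150,440 Ft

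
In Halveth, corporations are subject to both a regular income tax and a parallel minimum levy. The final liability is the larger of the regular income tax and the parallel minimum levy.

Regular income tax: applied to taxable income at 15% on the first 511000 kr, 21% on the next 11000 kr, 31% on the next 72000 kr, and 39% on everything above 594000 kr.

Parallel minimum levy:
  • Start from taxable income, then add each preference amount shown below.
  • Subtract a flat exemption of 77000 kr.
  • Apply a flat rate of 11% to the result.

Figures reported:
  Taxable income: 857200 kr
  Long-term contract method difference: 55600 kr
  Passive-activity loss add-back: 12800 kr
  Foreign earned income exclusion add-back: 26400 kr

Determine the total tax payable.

203928 kr

Regular income tax:
  511000 kr × 15% = 76650 kr
  11000 kr × 21% = 2310 kr
  72000 kr × 31% = 22320 kr
  263200 kr × 39% = 102648 kr
  → 203928 kr

Parallel minimum levy:
  Adjusted income: 857200 kr + 55600 kr + 12800 kr + 26400 kr = 952000 kr
  Less exemption 77000 kr → base 875000 kr
  875000 kr × 11% = 96250 kr

203928 kr > 96250 kr, so the regular income tax governs.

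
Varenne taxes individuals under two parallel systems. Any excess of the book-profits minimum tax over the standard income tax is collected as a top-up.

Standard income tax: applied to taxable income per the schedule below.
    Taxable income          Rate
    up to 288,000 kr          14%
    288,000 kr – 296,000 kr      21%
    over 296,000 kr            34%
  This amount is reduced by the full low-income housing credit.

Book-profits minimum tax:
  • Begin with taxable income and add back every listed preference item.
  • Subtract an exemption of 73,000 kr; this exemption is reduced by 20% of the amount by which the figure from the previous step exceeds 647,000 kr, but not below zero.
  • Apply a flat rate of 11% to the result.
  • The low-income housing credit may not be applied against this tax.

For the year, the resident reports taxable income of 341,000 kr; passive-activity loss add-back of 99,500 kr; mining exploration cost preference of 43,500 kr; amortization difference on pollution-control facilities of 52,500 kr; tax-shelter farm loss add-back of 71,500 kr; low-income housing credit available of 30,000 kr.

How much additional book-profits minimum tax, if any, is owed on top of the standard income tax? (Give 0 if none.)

31,550 kr

Book-profits minimum tax:
  Adjusted income: 341,000 kr + 99,500 kr + 43,500 kr + 52,500 kr + 71,500 kr = 608,000 kr
  Exemption: 608,000 kr ≤ 647,000 kr, so full 73,000 kr applies
  Base: 608,000 kr − 73,000 kr = 535,000 kr
  535,000 kr × 11% = 58,850 kr

Standard income tax:
  288,000 kr × 14% = 40,320 kr
  8,000 kr × 21% = 1,680 kr
  45,000 kr × 34% = 15,300 kr
  → 57,300 kr
  Less low-income housing credit 30,000 kr → 27,300 kr

Excess of book-profits minimum tax over standard income tax: 58,850 kr − 27,300 kr = 31,550 kr.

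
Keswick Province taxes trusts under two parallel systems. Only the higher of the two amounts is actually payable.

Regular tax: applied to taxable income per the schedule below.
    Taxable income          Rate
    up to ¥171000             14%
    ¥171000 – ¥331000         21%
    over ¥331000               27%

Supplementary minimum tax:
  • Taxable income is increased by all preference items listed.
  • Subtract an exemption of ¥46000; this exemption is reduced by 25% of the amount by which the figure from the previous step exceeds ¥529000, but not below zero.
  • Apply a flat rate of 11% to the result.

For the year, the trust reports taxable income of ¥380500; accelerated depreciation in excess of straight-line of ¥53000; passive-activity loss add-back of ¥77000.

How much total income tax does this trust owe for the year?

Supplementary minimum tax:
  Adjusted income: ¥380500 + ¥53000 + ¥77000 = ¥510500
  Exemption: ¥510500 ≤ ¥529000, so full ¥46000 applies
  Base: ¥510500 − ¥46000 = ¥464500
  ¥464500 × 11% = ¥51095

Regular tax:
  ¥171000 × 14% = ¥23940
  ¥160000 × 21% = ¥33600
  ¥49500 × 27% = ¥13365
  → ¥70905

¥70905 > ¥51095, so the regular tax governs.

¥70905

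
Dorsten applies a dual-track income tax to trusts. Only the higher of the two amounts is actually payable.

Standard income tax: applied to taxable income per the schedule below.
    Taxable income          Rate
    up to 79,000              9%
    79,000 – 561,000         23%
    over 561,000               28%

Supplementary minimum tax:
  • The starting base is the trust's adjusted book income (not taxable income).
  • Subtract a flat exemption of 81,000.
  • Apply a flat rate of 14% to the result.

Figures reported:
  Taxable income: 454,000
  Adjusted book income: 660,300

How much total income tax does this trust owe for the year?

93,360

Standard income tax:
  79,000 × 9% = 7,110
  375,000 × 23% = 86,250
  → 93,360

Supplementary minimum tax:
  Base (adjusted book income): 660,300
  Less exemption 81,000 → base 579,300
  579,300 × 14% = 81,102

93,360 > 81,102, so the standard income tax governs.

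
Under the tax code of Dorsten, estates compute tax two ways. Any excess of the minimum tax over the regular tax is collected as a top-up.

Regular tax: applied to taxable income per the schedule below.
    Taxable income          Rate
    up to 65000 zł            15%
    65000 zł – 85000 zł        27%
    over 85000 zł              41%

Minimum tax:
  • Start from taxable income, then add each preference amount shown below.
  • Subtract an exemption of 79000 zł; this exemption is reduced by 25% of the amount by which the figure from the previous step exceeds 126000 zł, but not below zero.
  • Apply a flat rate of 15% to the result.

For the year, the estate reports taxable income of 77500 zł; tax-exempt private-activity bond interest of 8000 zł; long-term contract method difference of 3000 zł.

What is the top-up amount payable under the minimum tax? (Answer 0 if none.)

Minimum tax:
  Adjusted income: 77500 zł + 8000 zł + 3000 zł = 88500 zł
  Exemption: 88500 zł ≤ 126000 zł, so full 79000 zł applies
  Base: 88500 zł − 79000 zł = 9500 zł
  9500 zł × 15% = 1425 zł

Regular tax:
  65000 zł × 15% = 9750 zł
  12500 zł × 27% = 3375 zł
  → 13125 zł

1425 zł ≤ 13125 zł, so no add-on is due.

0 zł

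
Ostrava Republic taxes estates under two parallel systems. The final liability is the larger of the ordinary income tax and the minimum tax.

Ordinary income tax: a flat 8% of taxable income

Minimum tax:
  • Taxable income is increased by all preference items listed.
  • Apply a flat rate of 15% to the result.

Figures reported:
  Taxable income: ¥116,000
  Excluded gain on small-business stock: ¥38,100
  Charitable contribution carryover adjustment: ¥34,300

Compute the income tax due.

¥28,260

Ordinary income tax:
  ¥116,000 × 8% = ¥9,280

Minimum tax:
  Adjusted income: ¥116,000 + ¥38,100 + ¥34,300 = ¥188,400
  ¥188,400 × 15% = ¥28,260

¥28,260 > ¥9,280, so the minimum tax is the binding amount.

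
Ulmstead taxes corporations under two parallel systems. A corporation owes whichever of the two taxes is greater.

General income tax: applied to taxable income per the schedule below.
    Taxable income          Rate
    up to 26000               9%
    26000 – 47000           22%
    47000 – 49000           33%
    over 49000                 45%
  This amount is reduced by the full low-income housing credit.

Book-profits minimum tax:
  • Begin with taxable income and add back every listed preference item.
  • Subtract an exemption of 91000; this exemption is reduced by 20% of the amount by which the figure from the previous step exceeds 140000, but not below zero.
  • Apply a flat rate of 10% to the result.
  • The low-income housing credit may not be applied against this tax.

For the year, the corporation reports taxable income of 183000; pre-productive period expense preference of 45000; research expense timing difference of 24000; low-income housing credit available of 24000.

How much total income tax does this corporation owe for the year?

Book-profits minimum tax:
  Adjusted income: 183000 + 45000 + 24000 = 252000
  Exemption: 91000 − 20% × (252000 − 140000) = 91000 − 22400 = 68600
  Base: 252000 − 68600 = 183400
  183400 × 10% = 18340

General income tax:
  26000 × 9% = 2340
  21000 × 22% = 4620
  2000 × 33% = 660
  134000 × 45% = 60300
  → 67920
  Less low-income housing credit 24000 → 43920

43920 > 18340, so the general income tax governs.

43920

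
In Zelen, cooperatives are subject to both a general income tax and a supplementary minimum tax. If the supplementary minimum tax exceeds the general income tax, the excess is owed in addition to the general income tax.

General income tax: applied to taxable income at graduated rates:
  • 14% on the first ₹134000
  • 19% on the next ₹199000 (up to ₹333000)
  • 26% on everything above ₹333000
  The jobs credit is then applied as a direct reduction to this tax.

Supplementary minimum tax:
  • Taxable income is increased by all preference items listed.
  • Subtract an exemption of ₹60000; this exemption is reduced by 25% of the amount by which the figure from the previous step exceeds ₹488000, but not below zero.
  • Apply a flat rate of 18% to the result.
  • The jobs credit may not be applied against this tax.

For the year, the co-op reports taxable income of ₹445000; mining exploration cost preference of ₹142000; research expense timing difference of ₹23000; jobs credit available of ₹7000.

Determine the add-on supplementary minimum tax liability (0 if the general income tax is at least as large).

Supplementary minimum tax:
  Adjusted income: ₹445000 + ₹142000 + ₹23000 = ₹610000
  Exemption: ₹60000 − 25% × (₹610000 − ₹488000) = ₹60000 − ₹30500 = ₹29500
  Base: ₹610000 − ₹29500 = ₹580500
  ₹580500 × 18% = ₹104490

General income tax:
  ₹134000 × 14% = ₹18760
  ₹199000 × 19% = ₹37810
  ₹112000 × 26% = ₹29120
  → ₹85690
  Less jobs credit ₹7000 → ₹78690

Excess of supplementary minimum tax over general income tax: ₹104490 − ₹78690 = ₹25800.

₹25800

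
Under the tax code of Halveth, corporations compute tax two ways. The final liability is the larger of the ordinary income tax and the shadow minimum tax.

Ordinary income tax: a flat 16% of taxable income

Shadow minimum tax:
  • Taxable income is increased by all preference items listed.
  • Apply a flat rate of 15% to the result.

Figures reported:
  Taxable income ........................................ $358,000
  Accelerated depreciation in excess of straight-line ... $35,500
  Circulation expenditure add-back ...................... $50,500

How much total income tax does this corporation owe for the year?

$66,600

Ordinary income tax:
  $358,000 × 16% = $57,280

Shadow minimum tax:
  Adjusted income: $358,000 + $35,500 + $50,500 = $444,000
  $444,000 × 15% = $66,600

$66,600 > $57,280, so the shadow minimum tax is the binding amount.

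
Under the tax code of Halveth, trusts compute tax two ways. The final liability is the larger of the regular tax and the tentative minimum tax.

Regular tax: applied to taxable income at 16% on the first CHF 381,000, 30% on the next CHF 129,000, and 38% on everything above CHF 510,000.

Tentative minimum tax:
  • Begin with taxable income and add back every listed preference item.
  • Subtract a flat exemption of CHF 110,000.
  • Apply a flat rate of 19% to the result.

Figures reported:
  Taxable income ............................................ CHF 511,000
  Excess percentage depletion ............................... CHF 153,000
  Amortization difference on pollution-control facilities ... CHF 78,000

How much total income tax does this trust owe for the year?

Regular tax:
  CHF 381,000 × 16% = CHF 60,960
  CHF 129,000 × 30% = CHF 38,700
  CHF 1,000 × 38% = CHF 380
  → CHF 100,040

Tentative minimum tax:
  Adjusted income: CHF 511,000 + CHF 153,000 + CHF 78,000 = CHF 742,000
  Less exemption CHF 110,000 → base CHF 632,000
  CHF 632,000 × 19% = CHF 120,080

CHF 120,080 > CHF 100,040, so the tentative minimum tax is the binding amount.

CHF 120,080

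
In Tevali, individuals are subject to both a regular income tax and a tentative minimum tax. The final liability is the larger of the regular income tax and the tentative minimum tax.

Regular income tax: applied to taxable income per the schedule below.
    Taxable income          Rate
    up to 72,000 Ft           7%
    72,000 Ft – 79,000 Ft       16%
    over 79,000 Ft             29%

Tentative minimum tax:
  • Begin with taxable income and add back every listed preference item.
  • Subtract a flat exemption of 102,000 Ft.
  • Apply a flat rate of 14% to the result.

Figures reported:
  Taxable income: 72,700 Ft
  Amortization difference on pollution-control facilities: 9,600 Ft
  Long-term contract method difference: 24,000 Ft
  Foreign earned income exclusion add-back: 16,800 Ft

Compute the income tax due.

5,152 Ft

Regular income tax:
  72,000 Ft × 7% = 5,040 Ft
  700 Ft × 16% = 112 Ft
  → 5,152 Ft

Tentative minimum tax:
  Adjusted income: 72,700 Ft + 9,600 Ft + 24,000 Ft + 16,800 Ft = 123,100 Ft
  Less exemption 102,000 Ft → base 21,100 Ft
  21,100 Ft × 14% = 2,954 Ft

5,152 Ft > 2,954 Ft, so the regular income tax governs.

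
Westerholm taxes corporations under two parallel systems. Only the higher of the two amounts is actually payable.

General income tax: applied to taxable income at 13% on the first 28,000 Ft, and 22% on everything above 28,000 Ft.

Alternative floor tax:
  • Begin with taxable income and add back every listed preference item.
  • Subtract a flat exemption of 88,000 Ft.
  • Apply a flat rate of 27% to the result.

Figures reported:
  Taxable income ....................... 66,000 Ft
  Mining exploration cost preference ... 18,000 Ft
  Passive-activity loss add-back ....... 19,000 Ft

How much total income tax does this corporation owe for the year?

12,000 Ft

Alternative floor tax:
  Adjusted income: 66,000 Ft + 18,000 Ft + 19,000 Ft = 103,000 Ft
  Less exemption 88,000 Ft → base 15,000 Ft
  15,000 Ft × 27% = 4,050 Ft

General income tax:
  28,000 Ft × 13% = 3,640 Ft
  38,000 Ft × 22% = 8,360 Ft
  → 12,000 Ft

12,000 Ft > 4,050 Ft, so the general income tax governs.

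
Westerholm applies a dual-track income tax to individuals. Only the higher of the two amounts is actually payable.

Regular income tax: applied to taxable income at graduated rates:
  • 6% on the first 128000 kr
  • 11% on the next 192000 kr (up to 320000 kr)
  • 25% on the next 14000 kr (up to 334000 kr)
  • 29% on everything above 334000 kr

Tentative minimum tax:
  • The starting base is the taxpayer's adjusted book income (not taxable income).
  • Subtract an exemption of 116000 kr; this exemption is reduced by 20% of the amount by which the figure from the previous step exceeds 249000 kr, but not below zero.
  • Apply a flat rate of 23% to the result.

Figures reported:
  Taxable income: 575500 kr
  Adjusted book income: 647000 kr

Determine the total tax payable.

Regular income tax:
  128000 kr × 6% = 7680 kr
  192000 kr × 11% = 21120 kr
  14000 kr × 25% = 3500 kr
  241500 kr × 29% = 70035 kr
  → 102335 kr

Tentative minimum tax:
  Base (adjusted book income): 647000 kr
  Exemption: 116000 kr − 20% × (647000 kr − 249000 kr) = 116000 kr − 79600 kr = 36400 kr
  Base: 647000 kr − 36400 kr = 610600 kr
  610600 kr × 23% = 140438 kr

140438 kr > 102335 kr, so the tentative minimum tax is the binding amount.

140438 kr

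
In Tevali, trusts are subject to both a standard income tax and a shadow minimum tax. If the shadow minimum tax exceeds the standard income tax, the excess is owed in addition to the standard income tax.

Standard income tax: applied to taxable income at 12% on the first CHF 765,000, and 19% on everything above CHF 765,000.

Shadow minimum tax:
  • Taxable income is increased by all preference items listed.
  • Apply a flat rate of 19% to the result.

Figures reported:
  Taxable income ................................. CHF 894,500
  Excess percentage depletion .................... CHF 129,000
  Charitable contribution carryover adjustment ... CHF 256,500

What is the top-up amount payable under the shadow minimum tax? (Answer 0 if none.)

Shadow minimum tax:
  Adjusted income: CHF 894,500 + CHF 129,000 + CHF 256,500 = CHF 1,280,000
  CHF 1,280,000 × 19% = CHF 243,200

Standard income tax:
  CHF 765,000 × 12% = CHF 91,800
  CHF 129,500 × 19% = CHF 24,605
  → CHF 116,405

Excess of shadow minimum tax over standard income tax: CHF 243,200 − CHF 116,405 = CHF 126,795.

CHF 126,795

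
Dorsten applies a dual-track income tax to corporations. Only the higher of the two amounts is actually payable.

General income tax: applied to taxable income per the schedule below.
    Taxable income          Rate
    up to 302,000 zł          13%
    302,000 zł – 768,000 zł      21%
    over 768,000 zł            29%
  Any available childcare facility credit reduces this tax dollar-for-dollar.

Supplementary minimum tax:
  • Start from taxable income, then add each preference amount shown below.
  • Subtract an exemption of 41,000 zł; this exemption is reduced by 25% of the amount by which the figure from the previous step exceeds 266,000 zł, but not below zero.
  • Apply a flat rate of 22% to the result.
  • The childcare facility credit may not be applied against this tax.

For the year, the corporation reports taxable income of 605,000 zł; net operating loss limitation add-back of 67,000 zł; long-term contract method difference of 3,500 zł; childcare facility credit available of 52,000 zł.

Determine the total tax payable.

148,610 zł

Supplementary minimum tax:
  Adjusted income: 605,000 zł + 67,000 zł + 3,500 zł = 675,500 zł
  Exemption: 25% × (675,500 zł − 266,000 zł) = 102,375 zł ≥ 41,000 zł, so the exemption is fully phased out
  Base: 675,500 zł − 0 zł = 675,500 zł
  675,500 zł × 22% = 148,610 zł

General income tax:
  302,000 zł × 13% = 39,260 zł
  303,000 zł × 21% = 63,630 zł
  → 102,890 zł
  Less childcare facility credit 52,000 zł → 50,890 zł

148,610 zł > 50,890 zł, so the supplementary minimum tax is the binding amount.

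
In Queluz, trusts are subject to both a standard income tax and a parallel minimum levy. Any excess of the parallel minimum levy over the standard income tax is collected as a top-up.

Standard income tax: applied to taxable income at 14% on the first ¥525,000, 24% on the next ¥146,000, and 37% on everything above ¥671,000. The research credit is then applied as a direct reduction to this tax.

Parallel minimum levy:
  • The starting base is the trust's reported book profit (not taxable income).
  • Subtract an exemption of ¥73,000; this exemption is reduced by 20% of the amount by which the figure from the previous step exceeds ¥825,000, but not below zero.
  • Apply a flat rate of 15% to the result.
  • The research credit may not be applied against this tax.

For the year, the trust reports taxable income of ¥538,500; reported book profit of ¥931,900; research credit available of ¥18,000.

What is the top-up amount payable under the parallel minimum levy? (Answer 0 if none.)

¥73,302

Standard income tax:
  ¥525,000 × 14% = ¥73,500
  ¥13,500 × 24% = ¥3,240
  → ¥76,740
  Less research credit ¥18,000 → ¥58,740

Parallel minimum levy:
  Base (reported book profit): ¥931,900
  Exemption: ¥73,000 − 20% × (¥931,900 − ¥825,000) = ¥73,000 − ¥21,380 = ¥51,620
  Base: ¥931,900 − ¥51,620 = ¥880,280
  ¥880,280 × 15% = ¥132,042

Excess of parallel minimum levy over standard income tax: ¥132,042 − ¥58,740 = ¥73,302.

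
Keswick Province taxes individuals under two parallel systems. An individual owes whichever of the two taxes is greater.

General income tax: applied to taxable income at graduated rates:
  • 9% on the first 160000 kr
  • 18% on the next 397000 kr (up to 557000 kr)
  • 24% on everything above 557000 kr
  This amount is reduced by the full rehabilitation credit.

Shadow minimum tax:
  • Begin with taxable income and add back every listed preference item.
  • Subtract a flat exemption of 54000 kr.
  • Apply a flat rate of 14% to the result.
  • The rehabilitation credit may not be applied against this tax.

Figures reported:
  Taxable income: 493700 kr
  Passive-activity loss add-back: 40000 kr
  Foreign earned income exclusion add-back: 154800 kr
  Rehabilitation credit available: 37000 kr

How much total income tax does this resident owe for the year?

Shadow minimum tax:
  Adjusted income: 493700 kr + 40000 kr + 154800 kr = 688500 kr
  Less exemption 54000 kr → base 634500 kr
  634500 kr × 14% = 88830 kr

General income tax:
  160000 kr × 9% = 14400 kr
  333700 kr × 18% = 60066 kr
  → 74466 kr
  Less rehabilitation credit 37000 kr → 37466 kr

88830 kr > 37466 kr, so the shadow minimum tax is the binding amount.

88830 kr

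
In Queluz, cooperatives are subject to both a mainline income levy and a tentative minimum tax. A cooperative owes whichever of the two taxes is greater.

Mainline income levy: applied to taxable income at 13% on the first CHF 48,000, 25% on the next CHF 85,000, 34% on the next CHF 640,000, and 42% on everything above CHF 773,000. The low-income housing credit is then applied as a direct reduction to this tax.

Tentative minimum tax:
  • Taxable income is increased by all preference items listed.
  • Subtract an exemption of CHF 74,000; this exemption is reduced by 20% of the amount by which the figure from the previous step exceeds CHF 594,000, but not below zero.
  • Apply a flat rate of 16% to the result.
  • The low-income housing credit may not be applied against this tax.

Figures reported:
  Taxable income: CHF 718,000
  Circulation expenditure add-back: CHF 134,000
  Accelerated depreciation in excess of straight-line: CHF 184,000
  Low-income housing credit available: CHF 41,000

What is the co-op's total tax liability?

Tentative minimum tax:
  Adjusted income: CHF 718,000 + CHF 134,000 + CHF 184,000 = CHF 1,036,000
  Exemption: 20% × (CHF 1,036,000 − CHF 594,000) = CHF 88,400 ≥ CHF 74,000, so the exemption is fully phased out
  Base: CHF 1,036,000 − CHF 0 = CHF 1,036,000
  CHF 1,036,000 × 16% = CHF 165,760

Mainline income levy:
  CHF 48,000 × 13% = CHF 6,240
  CHF 85,000 × 25% = CHF 21,250
  CHF 585,000 × 34% = CHF 198,900
  → CHF 226,390
  Less low-income housing credit CHF 41,000 → CHF 185,390

CHF 185,390 > CHF 165,760, so the mainline income levy governs.

CHF 185,390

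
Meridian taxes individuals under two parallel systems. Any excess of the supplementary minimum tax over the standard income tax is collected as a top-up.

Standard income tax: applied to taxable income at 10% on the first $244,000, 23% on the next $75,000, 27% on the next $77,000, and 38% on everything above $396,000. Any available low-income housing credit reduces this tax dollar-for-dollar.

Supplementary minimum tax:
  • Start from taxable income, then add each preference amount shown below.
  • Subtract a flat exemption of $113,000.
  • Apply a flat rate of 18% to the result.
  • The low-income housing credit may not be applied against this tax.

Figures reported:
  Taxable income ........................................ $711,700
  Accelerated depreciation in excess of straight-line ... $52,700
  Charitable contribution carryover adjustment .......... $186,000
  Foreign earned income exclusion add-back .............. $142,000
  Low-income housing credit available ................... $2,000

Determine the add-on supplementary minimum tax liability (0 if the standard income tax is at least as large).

Supplementary minimum tax:
  Adjusted income: $711,700 + $52,700 + $186,000 + $142,000 = $1,092,400
  Less exemption $113,000 → base $979,400
  $979,400 × 18% = $176,292

Standard income tax:
  $244,000 × 10% = $24,400
  $75,000 × 23% = $17,250
  $77,000 × 27% = $20,790
  $315,700 × 38% = $119,966
  → $182,406
  Less low-income housing credit $2,000 → $180,406

$176,292 ≤ $180,406, so no add-on is due.

$0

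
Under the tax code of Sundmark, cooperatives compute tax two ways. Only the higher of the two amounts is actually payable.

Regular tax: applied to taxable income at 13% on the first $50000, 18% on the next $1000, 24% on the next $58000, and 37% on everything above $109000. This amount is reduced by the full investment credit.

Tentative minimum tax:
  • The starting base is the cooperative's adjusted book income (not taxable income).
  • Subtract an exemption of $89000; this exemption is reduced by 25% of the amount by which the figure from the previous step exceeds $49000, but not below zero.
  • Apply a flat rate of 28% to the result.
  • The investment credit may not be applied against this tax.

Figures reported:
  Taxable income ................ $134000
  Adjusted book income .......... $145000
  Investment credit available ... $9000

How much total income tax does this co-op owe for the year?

$22400

Regular tax:
  $50000 × 13% = $6500
  $1000 × 18% = $180
  $58000 × 24% = $13920
  $25000 × 37% = $9250
  → $29850
  Less investment credit $9000 → $20850

Tentative minimum tax:
  Base (adjusted book income): $145000
  Exemption: $89000 − 25% × ($145000 − $49000) = $89000 − $24000 = $65000
  Base: $145000 − $65000 = $80000
  $80000 × 28% = $22400

$22400 > $20850, so the tentative minimum tax is the binding amount.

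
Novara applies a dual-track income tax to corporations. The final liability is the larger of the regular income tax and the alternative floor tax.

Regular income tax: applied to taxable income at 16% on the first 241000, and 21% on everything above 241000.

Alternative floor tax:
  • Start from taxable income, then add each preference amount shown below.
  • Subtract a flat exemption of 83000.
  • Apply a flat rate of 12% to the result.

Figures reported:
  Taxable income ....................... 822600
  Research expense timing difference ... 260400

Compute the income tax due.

160696

Alternative floor tax:
  Adjusted income: 822600 + 260400 = 1083000
  Less exemption 83000 → base 1000000
  1000000 × 12% = 120000

Regular income tax:
  241000 × 16% = 38560
  581600 × 21% = 122136
  → 160696

160696 > 120000, so the regular income tax governs.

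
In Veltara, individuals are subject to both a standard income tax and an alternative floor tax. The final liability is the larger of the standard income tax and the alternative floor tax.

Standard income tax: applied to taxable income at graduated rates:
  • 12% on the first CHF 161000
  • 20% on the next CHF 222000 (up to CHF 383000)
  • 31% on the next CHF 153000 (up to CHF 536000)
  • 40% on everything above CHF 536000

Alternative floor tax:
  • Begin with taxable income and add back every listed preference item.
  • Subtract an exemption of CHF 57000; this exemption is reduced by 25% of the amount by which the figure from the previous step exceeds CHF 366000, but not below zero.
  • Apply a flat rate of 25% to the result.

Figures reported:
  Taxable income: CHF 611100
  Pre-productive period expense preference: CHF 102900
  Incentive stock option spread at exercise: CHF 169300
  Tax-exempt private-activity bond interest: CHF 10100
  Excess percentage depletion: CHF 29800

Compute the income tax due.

CHF 230800

Alternative floor tax:
  Adjusted income: CHF 611100 + CHF 102900 + CHF 169300 + CHF 10100 + CHF 29800 = CHF 923200
  Exemption: 25% × (CHF 923200 − CHF 366000) = CHF 139300 ≥ CHF 57000, so the exemption is fully phased out
  Base: CHF 923200 − CHF 0 = CHF 923200
  CHF 923200 × 25% = CHF 230800

Standard income tax:
  CHF 161000 × 12% = CHF 19320
  CHF 222000 × 20% = CHF 44400
  CHF 153000 × 31% = CHF 47430
  CHF 75100 × 40% = CHF 30040
  → CHF 141190

CHF 230800 > CHF 141190, so the alternative floor tax is the binding amount.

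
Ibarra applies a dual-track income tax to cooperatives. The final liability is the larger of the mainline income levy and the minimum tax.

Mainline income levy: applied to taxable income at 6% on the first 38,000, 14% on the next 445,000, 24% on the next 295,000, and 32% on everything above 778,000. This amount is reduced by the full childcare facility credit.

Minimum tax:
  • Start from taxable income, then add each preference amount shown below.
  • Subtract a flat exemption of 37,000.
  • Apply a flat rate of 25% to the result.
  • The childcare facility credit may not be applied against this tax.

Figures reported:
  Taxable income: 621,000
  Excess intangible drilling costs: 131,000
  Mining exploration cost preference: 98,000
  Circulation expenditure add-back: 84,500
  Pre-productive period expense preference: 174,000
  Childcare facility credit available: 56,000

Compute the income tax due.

267,875

Mainline income levy:
  38,000 × 6% = 2,280
  445,000 × 14% = 62,300
  138,000 × 24% = 33,120
  → 97,700
  Less childcare facility credit 56,000 → 41,700

Minimum tax:
  Adjusted income: 621,000 + 131,000 + 98,000 + 84,500 + 174,000 = 1,108,500
  Less exemption 37,000 → base 1,071,500
  1,071,500 × 25% = 267,875

267,875 > 41,700, so the minimum tax is the binding amount.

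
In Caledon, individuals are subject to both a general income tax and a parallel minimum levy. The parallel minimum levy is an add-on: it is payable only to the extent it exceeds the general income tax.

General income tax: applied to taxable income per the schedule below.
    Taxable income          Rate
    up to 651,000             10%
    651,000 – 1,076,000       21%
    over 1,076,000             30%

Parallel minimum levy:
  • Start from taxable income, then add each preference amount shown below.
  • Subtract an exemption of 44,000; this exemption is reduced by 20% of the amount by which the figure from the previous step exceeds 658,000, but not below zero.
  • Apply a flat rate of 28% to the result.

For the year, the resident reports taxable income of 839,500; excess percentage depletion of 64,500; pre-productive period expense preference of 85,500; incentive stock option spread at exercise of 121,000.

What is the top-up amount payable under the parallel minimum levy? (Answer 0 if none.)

General income tax:
  651,000 × 10% = 65,100
  188,500 × 21% = 39,585
  → 104,685

Parallel minimum levy:
  Adjusted income: 839,500 + 64,500 + 85,500 + 121,000 = 1,110,500
  Exemption: 20% × (1,110,500 − 658,000) = 90,500 ≥ 44,000, so the exemption is fully phased out
  Base: 1,110,500 − 0 = 1,110,500
  1,110,500 × 28% = 310,940

Excess of parallel minimum levy over general income tax: 310,940 − 104,685 = 206,255.

206,255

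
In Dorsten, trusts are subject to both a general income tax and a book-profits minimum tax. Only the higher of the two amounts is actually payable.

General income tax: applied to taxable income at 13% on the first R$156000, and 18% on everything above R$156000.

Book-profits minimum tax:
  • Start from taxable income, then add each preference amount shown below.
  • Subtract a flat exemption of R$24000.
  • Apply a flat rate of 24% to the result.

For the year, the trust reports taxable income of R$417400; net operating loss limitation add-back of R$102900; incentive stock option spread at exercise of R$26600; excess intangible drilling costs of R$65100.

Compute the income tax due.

R$141120

General income tax:
  R$156000 × 13% = R$20280
  R$261400 × 18% = R$47052
  → R$67332

Book-profits minimum tax:
  Adjusted income: R$417400 + R$102900 + R$26600 + R$65100 = R$612000
  Less exemption R$24000 → base R$588000
  R$588000 × 24% = R$141120

R$141120 > R$67332, so the book-profits minimum tax is the binding amount.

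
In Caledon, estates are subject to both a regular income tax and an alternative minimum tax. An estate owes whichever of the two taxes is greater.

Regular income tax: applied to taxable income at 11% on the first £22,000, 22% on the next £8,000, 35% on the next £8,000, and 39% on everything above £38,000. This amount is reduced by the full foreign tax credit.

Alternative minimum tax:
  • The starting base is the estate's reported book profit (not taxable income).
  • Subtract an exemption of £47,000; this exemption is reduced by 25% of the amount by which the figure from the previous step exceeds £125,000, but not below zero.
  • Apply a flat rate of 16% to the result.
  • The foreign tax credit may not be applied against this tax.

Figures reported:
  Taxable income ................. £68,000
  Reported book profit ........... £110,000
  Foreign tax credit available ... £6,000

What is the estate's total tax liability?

£12,680

Regular income tax:
  £22,000 × 11% = £2,420
  £8,000 × 22% = £1,760
  £8,000 × 35% = £2,800
  £30,000 × 39% = £11,700
  → £18,680
  Less foreign tax credit £6,000 → £12,680

Alternative minimum tax:
  Base (reported book profit): £110,000
  Exemption: £110,000 ≤ £125,000, so full £47,000 applies
  Base: £110,000 − £47,000 = £63,000
  £63,000 × 16% = £10,080

£12,680 > £10,080, so the regular income tax governs.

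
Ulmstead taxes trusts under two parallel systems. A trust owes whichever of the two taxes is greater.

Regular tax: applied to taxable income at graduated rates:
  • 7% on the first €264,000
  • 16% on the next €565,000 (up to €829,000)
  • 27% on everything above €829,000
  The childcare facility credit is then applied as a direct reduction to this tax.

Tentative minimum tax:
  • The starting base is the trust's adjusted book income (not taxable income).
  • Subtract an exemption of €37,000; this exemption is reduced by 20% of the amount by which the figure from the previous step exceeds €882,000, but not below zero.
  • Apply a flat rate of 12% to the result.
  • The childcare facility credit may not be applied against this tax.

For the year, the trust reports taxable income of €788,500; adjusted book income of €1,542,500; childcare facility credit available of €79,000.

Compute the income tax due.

Tentative minimum tax:
  Base (adjusted book income): €1,542,500
  Exemption: 20% × (€1,542,500 − €882,000) = €132,100 ≥ €37,000, so the exemption is fully phased out
  Base: €1,542,500 − €0 = €1,542,500
  €1,542,500 × 12% = €185,100

Regular tax:
  €264,000 × 7% = €18,480
  €524,500 × 16% = €83,920
  → €102,400
  Less childcare facility credit €79,000 → €23,400

€185,100 > €23,400, so the tentative minimum tax is the binding amount.

€185,100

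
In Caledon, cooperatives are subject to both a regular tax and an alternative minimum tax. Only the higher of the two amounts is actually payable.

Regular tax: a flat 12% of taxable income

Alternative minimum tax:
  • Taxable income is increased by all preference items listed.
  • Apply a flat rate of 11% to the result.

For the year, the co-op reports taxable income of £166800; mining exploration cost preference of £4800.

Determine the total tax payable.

Alternative minimum tax:
  Adjusted income: £166800 + £4800 = £171600
  £171600 × 11% = £18876

Regular tax:
  £166800 × 12% = £20016

£20016 > £18876, so the regular tax governs.

£20016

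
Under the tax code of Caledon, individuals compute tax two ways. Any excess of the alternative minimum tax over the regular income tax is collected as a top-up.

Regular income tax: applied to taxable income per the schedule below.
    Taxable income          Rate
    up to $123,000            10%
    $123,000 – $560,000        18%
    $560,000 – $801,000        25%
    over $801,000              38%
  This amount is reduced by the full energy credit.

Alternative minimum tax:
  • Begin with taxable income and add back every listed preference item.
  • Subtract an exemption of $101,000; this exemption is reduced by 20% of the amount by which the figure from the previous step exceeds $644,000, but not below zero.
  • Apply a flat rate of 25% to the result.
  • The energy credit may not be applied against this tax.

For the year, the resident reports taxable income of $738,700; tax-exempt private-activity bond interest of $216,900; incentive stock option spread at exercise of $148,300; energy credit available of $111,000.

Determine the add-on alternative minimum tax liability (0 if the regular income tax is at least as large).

Regular income tax:
  $123,000 × 10% = $12,300
  $437,000 × 18% = $78,660
  $178,700 × 25% = $44,675
  → $135,635
  Less energy credit $111,000 → $24,635

Alternative minimum tax:
  Adjusted income: $738,700 + $216,900 + $148,300 = $1,103,900
  Exemption: $101,000 − 20% × ($1,103,900 − $644,000) = $101,000 − $91,980 = $9,020
  Base: $1,103,900 − $9,020 = $1,094,880
  $1,094,880 × 25% = $273,720

Excess of alternative minimum tax over regular income tax: $273,720 − $24,635 = $249,085.

$249,085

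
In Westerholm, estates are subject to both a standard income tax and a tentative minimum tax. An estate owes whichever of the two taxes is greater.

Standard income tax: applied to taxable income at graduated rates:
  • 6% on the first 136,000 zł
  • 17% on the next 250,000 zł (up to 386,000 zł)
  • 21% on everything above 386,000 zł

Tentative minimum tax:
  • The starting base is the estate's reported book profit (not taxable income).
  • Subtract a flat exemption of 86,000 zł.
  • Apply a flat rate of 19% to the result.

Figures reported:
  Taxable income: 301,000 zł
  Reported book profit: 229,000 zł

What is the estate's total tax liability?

36,210 zł

Standard income tax:
  136,000 zł × 6% = 8,160 zł
  165,000 zł × 17% = 28,050 zł
  → 36,210 zł

Tentative minimum tax:
  Base (reported book profit): 229,000 zł
  Less exemption 86,000 zł → base 143,000 zł
  143,000 zł × 19% = 27,170 zł

36,210 zł > 27,170 zł, so the standard income tax governs.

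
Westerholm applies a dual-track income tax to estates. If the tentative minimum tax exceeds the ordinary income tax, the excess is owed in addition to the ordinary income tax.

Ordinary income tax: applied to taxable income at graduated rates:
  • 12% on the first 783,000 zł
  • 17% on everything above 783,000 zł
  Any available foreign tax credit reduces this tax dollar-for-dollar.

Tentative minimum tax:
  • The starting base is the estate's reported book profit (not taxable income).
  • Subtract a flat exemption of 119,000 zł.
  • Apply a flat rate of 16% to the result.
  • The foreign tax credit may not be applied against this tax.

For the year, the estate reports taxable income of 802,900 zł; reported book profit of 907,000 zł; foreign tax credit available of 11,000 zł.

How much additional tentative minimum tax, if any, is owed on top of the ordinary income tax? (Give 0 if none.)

39,737 zł

Tentative minimum tax:
  Base (reported book profit): 907,000 zł
  Less exemption 119,000 zł → base 788,000 zł
  788,000 zł × 16% = 126,080 zł

Ordinary income tax:
  783,000 zł × 12% = 93,960 zł
  19,900 zł × 17% = 3,383 zł
  → 97,343 zł
  Less foreign tax credit 11,000 zł → 86,343 zł

Excess of tentative minimum tax over ordinary income tax: 126,080 zł − 86,343 zł = 39,737 zł.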